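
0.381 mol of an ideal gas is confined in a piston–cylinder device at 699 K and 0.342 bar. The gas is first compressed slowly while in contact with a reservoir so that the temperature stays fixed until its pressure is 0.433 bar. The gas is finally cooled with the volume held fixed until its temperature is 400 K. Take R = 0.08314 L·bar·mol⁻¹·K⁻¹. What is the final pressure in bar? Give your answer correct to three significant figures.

From PV = nRT: V₁ = nRT₁/P₁ = 64.74 L.
T constant ⇒ Boyle's law P V = const: T₂ = T₁; V₂ = V₁·(P₁/P₂) = 51.14 L.
V constant ⇒ P ∝ T: V₃ = V₂; P₃ = P₂·(T₃/T₂) = 0.2478 bar.

P₃ ≈ 0.248 bar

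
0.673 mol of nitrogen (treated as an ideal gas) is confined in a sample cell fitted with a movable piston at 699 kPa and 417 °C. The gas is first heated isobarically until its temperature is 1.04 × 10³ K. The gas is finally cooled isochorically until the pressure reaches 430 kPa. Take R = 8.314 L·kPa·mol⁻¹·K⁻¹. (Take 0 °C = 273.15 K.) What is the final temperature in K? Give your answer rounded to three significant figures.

Convert: T₁ = 690.1 K.
From PV = nRT: V₁ = nRT₁/P₁ = 5.524 L.
Isobaric, so V/T is constant: P₂ = P₁; V₂ = V₁·(T₂/T₁) = 8.325 L.
V constant ⇒ P ∝ T: V₃ = V₂; T₃ = T₂·(P₃/P₂) = 639.8 K.

T₃ ≈ 640 K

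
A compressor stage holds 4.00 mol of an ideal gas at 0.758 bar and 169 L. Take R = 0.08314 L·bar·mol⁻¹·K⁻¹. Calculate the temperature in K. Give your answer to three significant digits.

PV = nRT ⇒ T = PV/(nR) = (0.758 × 169) / (4.00 × 0.08314)

T ≈ 385 K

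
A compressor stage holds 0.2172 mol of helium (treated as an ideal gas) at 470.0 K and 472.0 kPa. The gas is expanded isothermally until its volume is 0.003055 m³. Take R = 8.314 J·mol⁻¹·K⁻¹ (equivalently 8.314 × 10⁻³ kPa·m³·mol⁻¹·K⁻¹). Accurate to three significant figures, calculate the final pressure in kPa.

P₂ ≈ 278 kPa

From PV = nRT: V₁ = nRT₁/P₁ = 0.001798 m³.
T constant ⇒ Boyle's law P V = const: T₂ = T₁; P₂ = P₁·(V₁/V₂) = 277.8 kPa.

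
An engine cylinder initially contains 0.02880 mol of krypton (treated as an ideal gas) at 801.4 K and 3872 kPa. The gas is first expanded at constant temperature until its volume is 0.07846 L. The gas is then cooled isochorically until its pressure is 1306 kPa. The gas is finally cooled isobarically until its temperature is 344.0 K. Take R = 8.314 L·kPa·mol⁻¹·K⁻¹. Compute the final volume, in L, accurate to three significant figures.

From PV = nRT: V₁ = nRT₁/P₁ = 0.04956 L.
T constant ⇒ Boyle's law P V = const: T₂ = T₁; P₂ = P₁·(V₁/V₂) = 2446 kPa.
Isochoric, so P/T is constant: V₃ = V₂; T₃ = T₂·(P₃/P₂) = 427.9 K.
P constant ⇒ V ∝ T: P₄ = P₃; V₄ = V₃·(T₄/T₃) = 0.06307 L.

V₄ ≈ 0.0631 L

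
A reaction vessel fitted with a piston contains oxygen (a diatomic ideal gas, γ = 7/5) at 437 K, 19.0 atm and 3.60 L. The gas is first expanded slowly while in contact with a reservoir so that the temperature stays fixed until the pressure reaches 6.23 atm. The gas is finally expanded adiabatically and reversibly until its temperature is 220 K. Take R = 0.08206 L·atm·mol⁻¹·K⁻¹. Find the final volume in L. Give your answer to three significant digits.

V₃ ≈ 61.1 L

T constant ⇒ Boyle's law P V = const: T₂ = T₁; V₂ = V₁·(P₁/P₂) = 10.98 L.
Adiabatic (γ = 7/5), T V^(γ−1) and P V^γ constant: P₃ = P₂·(T₃/T₂)^(γ/(γ−1)) = 0.5640 atm; V₃ = V₂·(T₂/T₃)^(1/(γ−1)) = 61.05 L.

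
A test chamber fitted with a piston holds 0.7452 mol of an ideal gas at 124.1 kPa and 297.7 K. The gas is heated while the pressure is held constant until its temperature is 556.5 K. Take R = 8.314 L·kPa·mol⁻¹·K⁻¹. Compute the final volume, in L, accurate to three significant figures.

From PV = nRT: V₁ = nRT₁/P₁ = 14.86 L.
P constant ⇒ V ∝ T: P₂ = P₁; V₂ = V₁·(T₂/T₁) = 27.78 L.

V₂ ≈ 27.8 L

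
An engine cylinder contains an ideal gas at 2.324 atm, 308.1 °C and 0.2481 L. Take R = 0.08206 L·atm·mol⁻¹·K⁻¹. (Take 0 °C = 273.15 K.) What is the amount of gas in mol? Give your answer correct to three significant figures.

Convert: T = 581.25 K.
PV = nRT ⇒ n = PV/(RT) = (2.324 × 0.2481) / (0.08206 × 581.25)

n ≈ 0.0121 mol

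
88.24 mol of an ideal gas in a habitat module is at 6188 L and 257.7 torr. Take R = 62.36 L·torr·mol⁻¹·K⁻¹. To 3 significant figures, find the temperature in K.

T ≈ 290 K

PV = nRT ⇒ T = PV/(nR) = (257.7 × 6188) / (88.24 × 62.36)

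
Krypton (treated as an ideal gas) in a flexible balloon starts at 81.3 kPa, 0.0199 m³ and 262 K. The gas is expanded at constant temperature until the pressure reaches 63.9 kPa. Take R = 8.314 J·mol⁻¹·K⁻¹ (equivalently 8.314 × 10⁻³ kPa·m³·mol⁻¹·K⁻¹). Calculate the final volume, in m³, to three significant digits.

V₂ ≈ 0.0253 m³

T constant ⇒ Boyle's law P V = const: T₂ = T₁; V₂ = V₁·(P₁/P₂) = 0.02532 m³.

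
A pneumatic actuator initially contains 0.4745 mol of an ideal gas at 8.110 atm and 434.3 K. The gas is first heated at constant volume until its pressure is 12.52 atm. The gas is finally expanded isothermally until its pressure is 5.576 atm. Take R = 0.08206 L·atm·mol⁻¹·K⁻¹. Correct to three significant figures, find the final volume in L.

V₃ ≈ 4.68 L

From PV = nRT: V₁ = nRT₁/P₁ = 2.085 L.
Isochoric, so P/T is constant: V₂ = V₁; T₂ = T₁·(P₂/P₁) = 670.5 K.
T constant ⇒ Boyle's law P V = const: T₃ = T₂; V₃ = V₂·(P₂/P₃) = 4.682 L.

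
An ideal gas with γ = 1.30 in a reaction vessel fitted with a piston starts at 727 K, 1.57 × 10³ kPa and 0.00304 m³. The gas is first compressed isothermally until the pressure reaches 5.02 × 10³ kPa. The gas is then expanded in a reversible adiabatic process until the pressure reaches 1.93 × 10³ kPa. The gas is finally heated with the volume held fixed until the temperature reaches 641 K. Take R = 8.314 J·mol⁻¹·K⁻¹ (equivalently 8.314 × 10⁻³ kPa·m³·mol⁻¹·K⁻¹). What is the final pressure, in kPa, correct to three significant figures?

P₄ ≈ 2.12e+03 kPa

Isothermal, so P V is constant: T₂ = T₁; V₂ = V₁·(P₁/P₂) = 0.0009508 m³.
Adiabatic (γ = 1.30), T V^(γ−1) and P V^γ constant: T₃ = T₂·(P₃/P₂)^((γ−1)/γ) = 583.1 K; V₃ = V₂·(P₂/P₃)^(1/γ) = 0.001983 m³.
V constant ⇒ P ∝ T: V₄ = V₃; P₄ = P₃·(T₄/T₃) = 2122 kPa.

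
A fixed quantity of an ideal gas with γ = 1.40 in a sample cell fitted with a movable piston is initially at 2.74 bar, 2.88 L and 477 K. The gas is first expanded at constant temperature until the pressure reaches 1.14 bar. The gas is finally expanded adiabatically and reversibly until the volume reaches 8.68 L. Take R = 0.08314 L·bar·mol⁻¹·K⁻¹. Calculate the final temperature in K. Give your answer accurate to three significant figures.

T₃ ≈ 436 K

T constant ⇒ Boyle's law P V = const: T₂ = T₁; V₂ = V₁·(P₁/P₂) = 6.922 L.
Adiabatic (γ = 1.40), T V^(γ−1) and P V^γ constant: T₃ = T₂·(V₂/V₃)^(γ−1) = 435.7 K; P₃ = P₂·(V₂/V₃)^γ = 0.8304 bar.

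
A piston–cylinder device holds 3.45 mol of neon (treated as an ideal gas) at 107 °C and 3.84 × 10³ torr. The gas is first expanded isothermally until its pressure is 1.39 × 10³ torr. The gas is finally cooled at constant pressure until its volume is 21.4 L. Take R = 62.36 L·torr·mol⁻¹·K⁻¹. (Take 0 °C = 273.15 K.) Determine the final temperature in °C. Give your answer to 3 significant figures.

Convert: T₁ = 380.1 K.
From PV = nRT: V₁ = nRT₁/P₁ = 21.30 L.
T constant ⇒ Boyle's law P V = const: T₂ = T₁; V₂ = V₁·(P₁/P₂) = 58.84 L.
Isobaric, so V/T is constant: P₃ = P₂; T₃ = T₂·(V₃/V₂) = 138.3 K.

T₃ ≈ -135 °C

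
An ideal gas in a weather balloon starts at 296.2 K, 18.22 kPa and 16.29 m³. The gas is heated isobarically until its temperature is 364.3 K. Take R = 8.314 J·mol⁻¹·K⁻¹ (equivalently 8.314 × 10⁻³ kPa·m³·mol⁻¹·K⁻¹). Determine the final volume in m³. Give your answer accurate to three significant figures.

Isobaric, so V/T is constant: P₂ = P₁; V₂ = V₁·(T₂/T₁) = 20.04 m³.

V₂ ≈ 20.0 m³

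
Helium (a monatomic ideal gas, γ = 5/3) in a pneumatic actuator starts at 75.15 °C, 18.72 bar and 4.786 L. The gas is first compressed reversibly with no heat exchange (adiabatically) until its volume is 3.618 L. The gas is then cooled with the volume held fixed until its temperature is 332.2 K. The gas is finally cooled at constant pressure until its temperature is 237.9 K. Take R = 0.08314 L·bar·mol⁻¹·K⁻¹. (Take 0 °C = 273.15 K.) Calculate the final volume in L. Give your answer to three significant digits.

V₄ ≈ 2.59 L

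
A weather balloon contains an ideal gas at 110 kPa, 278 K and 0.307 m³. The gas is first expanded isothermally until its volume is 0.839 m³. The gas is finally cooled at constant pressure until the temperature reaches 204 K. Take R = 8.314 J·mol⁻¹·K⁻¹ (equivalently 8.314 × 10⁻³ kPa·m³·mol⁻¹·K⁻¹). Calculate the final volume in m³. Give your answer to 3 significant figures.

Isothermal, so P V is constant: T₂ = T₁; P₂ = P₁·(V₁/V₂) = 40.25 kPa.
Isobaric, so V/T is constant: P₃ = P₂; V₃ = V₂·(T₃/T₂) = 0.6157 m³.

V₃ ≈ 0.616 m³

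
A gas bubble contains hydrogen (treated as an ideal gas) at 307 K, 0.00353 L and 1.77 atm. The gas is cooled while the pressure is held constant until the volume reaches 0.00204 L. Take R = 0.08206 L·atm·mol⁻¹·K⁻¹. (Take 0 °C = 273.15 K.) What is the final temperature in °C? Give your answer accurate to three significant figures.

T₂ ≈ -95.7 °C

Isobaric, so V/T is constant: P₂ = P₁; T₂ = T₁·(V₂/V₁) = 177.4 K.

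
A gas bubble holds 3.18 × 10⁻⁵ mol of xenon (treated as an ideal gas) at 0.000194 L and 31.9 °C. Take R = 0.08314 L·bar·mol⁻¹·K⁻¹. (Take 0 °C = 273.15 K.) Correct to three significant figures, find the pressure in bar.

Convert: T = 305.05 K.
PV = nRT ⇒ P = nRT/V = (3.18e-05 × 0.08314 × 305.05) / 0.000194

P ≈ 4.16 bar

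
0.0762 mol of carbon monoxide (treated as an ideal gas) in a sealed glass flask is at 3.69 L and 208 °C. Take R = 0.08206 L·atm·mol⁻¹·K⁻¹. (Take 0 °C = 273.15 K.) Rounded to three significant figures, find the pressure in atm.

P ≈ 0.815 atm

Convert: T = 481.15 K.
PV = nRT ⇒ P = nRT/V = (0.0762 × 0.08206 × 481.15) / 3.69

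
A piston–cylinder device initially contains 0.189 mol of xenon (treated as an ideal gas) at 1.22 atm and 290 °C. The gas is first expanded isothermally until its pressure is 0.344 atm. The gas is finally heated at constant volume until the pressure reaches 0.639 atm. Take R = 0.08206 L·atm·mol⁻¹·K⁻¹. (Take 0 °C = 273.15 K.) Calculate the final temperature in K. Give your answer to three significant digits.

T₃ ≈ 1.05e+03 K

Convert: T₁ = 563.1 K.
From PV = nRT: V₁ = nRT₁/P₁ = 7.159 L.
T constant ⇒ Boyle's law P V = const: T₂ = T₁; V₂ = V₁·(P₁/P₂) = 25.39 L.
Isochoric, so P/T is constant: V₃ = V₂; T₃ = T₂·(P₃/P₂) = 1046 K.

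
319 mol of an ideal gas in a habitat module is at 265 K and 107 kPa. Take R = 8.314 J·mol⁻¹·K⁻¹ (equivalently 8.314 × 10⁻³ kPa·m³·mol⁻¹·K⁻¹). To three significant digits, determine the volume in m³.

V ≈ 6.57 m³

PV = nRT ⇒ V = nRT/P = (319 × 8.314 × 10⁻³ × 265) / 107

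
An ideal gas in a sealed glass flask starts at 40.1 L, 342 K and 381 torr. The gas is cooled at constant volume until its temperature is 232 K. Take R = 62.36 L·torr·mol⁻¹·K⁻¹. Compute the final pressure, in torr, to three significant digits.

P₂ ≈ 258 torr

Isochoric, so P/T is constant: V₂ = V₁; P₂ = P₁·(T₂/T₁) = 258.5 torr.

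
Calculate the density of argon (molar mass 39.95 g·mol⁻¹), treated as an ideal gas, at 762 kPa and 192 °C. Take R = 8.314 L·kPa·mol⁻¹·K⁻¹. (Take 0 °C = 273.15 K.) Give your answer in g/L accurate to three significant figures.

ρ ≈ 7.87 g/L

ρ = PM/(RT) = (762 × 39.95) / (8.314 × 465.1)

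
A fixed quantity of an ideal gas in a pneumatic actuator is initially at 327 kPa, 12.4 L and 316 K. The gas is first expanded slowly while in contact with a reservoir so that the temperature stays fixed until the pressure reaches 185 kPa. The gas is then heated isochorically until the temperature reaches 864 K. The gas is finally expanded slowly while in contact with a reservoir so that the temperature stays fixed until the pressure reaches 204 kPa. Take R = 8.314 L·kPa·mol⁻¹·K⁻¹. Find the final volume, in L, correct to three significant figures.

T constant ⇒ Boyle's law P V = const: T₂ = T₁; V₂ = V₁·(P₁/P₂) = 21.92 L.
V constant ⇒ P ∝ T: V₃ = V₂; P₃ = P₂·(T₃/T₂) = 505.8 kPa.
Isothermal, so P V is constant: T₄ = T₃; V₄ = V₃·(P₃/P₄) = 54.35 L.

V₄ ≈ 54.3 L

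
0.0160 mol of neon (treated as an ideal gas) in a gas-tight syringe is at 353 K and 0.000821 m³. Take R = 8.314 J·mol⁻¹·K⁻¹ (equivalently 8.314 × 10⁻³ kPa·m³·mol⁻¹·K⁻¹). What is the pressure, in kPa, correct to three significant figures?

P ≈ 57.2 kPa

PV = nRT ⇒ P = nRT/V = (0.0160 × 8.314 × 10⁻³ × 353) / 0.000821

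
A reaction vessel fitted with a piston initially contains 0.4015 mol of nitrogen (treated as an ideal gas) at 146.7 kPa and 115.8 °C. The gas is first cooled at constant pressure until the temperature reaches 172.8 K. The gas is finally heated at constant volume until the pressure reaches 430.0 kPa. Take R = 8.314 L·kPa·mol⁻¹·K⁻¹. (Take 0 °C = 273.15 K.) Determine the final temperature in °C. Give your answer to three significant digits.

T₃ ≈ 233 °C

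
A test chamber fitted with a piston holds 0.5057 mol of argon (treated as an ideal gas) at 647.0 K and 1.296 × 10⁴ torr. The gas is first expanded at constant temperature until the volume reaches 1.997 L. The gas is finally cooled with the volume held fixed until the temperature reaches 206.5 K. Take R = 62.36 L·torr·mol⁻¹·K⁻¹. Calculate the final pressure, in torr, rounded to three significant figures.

P₃ ≈ 3.26e+03 torr

From PV = nRT: V₁ = nRT₁/P₁ = 1.574 L.
T constant ⇒ Boyle's law P V = const: T₂ = T₁; P₂ = P₁·(V₁/V₂) = 1.022e+04 torr.
V constant ⇒ P ∝ T: V₃ = V₂; P₃ = P₂·(T₃/T₂) = 3261 torr.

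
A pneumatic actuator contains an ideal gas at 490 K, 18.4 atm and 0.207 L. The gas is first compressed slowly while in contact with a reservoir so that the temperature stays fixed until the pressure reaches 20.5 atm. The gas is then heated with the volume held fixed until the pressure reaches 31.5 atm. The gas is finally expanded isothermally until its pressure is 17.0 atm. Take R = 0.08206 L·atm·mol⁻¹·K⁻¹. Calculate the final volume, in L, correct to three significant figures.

V₄ ≈ 0.344 L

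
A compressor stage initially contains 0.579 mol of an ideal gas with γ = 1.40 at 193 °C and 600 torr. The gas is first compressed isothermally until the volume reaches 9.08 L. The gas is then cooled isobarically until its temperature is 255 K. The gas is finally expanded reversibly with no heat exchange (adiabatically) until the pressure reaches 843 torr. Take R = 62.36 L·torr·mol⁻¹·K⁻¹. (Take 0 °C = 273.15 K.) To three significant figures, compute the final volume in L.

Convert: T₁ = 466.1 K.
From PV = nRT: V₁ = nRT₁/P₁ = 28.05 L.
Isothermal, so P V is constant: T₂ = T₁; P₂ = P₁·(V₁/V₂) = 1854 torr.
P constant ⇒ V ∝ T: P₃ = P₂; V₃ = V₂·(T₃/T₂) = 4.967 L.
Adiabatic (γ = 1.40), T V^(γ−1) and P V^γ constant: T₄ = T₃·(P₄/P₃)^((γ−1)/γ) = 203.6 K; V₄ = V₃·(P₃/P₄)^(1/γ) = 8.720 L.

V₄ ≈ 8.72 L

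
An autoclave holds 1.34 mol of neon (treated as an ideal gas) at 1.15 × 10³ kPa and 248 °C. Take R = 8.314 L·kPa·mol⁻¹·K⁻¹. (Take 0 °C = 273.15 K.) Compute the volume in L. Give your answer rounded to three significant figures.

Convert: T = 521.15 K.
PV = nRT ⇒ V = nRT/P = (1.34 × 8.314 × 521.15) / 1.15e+03

V ≈ 5.05 L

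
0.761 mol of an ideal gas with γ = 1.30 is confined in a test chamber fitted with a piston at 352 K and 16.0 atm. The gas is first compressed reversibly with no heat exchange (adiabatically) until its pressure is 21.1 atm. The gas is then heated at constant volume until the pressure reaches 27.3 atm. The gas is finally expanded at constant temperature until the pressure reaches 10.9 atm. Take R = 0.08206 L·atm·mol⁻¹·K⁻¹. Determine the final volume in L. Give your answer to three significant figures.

From PV = nRT: V₁ = nRT₁/P₁ = 1.374 L.
Adiabatic (γ = 1.30), T V^(γ−1) and P V^γ constant: T₂ = T₁·(P₂/P₁)^((γ−1)/γ) = 375.2 K; V₂ = V₁·(P₁/P₂)^(1/γ) = 1.110 L.
V constant ⇒ P ∝ T: V₃ = V₂; T₃ = T₂·(P₃/P₂) = 485.5 K.
Isothermal, so P V is constant: T₄ = T₃; V₄ = V₃·(P₃/P₄) = 2.781 L.

V₄ ≈ 2.78 L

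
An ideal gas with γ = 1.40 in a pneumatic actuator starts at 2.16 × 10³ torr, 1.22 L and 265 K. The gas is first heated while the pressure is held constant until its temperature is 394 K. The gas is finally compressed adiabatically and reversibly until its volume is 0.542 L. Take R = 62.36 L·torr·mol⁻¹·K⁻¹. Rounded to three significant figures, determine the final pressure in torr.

P₃ ≈ 1.17e+04 torr

P constant ⇒ V ∝ T: P₂ = P₁; V₂ = V₁·(T₂/T₁) = 1.814 L.
Reversible adiabatic, γ = 1.40: T₃ = T₂·(V₂/V₃)^(γ−1) = 638.8 K; P₃ = P₂·(V₂/V₃)^γ = 1.172e+04 torr.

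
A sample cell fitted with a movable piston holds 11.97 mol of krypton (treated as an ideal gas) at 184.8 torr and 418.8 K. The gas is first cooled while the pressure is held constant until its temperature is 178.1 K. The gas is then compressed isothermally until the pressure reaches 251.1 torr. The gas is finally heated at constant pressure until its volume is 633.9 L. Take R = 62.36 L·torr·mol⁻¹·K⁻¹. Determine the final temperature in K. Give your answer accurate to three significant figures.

T₄ ≈ 213 K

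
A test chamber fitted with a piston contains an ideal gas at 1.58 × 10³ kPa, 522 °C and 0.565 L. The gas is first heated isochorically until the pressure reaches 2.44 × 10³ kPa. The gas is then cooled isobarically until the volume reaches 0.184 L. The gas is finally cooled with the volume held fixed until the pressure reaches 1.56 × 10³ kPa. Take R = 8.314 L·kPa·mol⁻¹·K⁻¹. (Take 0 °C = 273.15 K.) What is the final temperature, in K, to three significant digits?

Convert: T₁ = 795.1 K.
Isochoric, so P/T is constant: V₂ = V₁; T₂ = T₁·(P₂/P₁) = 1228 K.
P constant ⇒ V ∝ T: P₃ = P₂; T₃ = T₂·(V₃/V₂) = 399.9 K.
Isochoric, so P/T is constant: V₄ = V₃; T₄ = T₃·(P₄/P₃) = 255.7 K.

T₄ ≈ 256 K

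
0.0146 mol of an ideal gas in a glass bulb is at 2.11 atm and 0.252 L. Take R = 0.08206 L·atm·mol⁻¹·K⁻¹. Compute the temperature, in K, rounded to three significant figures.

T ≈ 444 K

PV = nRT ⇒ T = PV/(nR) = (2.11 × 0.252) / (0.0146 × 0.08206)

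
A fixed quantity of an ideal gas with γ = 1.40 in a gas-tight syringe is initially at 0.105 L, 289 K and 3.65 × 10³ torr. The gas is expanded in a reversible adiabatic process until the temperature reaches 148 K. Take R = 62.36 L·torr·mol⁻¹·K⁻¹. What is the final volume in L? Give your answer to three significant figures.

Adiabatic (γ = 1.40), T V^(γ−1) and P V^γ constant: P₂ = P₁·(T₂/T₁)^(γ/(γ−1)) = 350.8 torr; V₂ = V₁·(T₁/T₂)^(1/(γ−1)) = 0.5595 L.

V₂ ≈ 0.559 L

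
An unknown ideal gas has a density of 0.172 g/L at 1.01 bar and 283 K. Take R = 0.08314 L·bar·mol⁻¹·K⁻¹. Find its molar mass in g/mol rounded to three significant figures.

ρ = PM/(RT) ⇒ M = ρRT/P = (0.172 × 0.08314 × 283.0) / 1.01

M ≈ 4.01 g/mol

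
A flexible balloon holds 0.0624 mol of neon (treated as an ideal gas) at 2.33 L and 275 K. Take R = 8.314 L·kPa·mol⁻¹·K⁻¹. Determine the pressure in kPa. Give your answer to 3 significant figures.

PV = nRT ⇒ P = nRT/V = (0.0624 × 8.314 × 275) / 2.33

P ≈ 61.2 kPa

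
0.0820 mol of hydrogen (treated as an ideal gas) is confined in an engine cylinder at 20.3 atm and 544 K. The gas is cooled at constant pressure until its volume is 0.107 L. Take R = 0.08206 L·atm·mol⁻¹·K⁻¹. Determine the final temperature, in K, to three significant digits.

From PV = nRT: V₁ = nRT₁/P₁ = 0.1803 L.
Isobaric, so V/T is constant: P₂ = P₁; T₂ = T₁·(V₂/V₁) = 322.8 K.

T₂ ≈ 323 K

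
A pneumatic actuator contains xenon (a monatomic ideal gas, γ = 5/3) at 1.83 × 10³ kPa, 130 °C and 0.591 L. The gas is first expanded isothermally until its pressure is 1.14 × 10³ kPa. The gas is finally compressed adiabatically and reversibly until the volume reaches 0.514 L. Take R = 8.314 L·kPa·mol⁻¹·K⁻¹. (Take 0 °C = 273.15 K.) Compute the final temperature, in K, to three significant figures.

T₃ ≈ 607 K

Convert: T₁ = 403.1 K.
T constant ⇒ Boyle's law P V = const: T₂ = T₁; V₂ = V₁·(P₁/P₂) = 0.9487 L.
Adiabatic (γ = 5/3), T V^(γ−1) and P V^γ constant: T₃ = T₂·(V₂/V₃)^(γ−1) = 606.6 K; P₃ = P₂·(V₂/V₃)^γ = 3166 kPa.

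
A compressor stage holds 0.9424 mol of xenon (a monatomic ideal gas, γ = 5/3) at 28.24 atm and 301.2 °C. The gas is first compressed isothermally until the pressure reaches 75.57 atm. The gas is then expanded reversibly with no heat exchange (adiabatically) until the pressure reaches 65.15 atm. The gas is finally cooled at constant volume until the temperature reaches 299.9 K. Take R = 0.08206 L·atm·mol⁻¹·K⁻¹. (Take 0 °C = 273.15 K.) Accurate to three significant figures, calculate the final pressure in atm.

Convert: T₁ = 574.3 K.
From PV = nRT: V₁ = nRT₁/P₁ = 1.573 L.
T constant ⇒ Boyle's law P V = const: T₂ = T₁; V₂ = V₁·(P₁/P₂) = 0.5878 L.
Adiabatic (γ = 5/3), T V^(γ−1) and P V^γ constant: T₃ = T₂·(P₃/P₂)^((γ−1)/γ) = 541.3 K; V₃ = V₂·(P₂/P₃)^(1/γ) = 0.6425 L.
Isochoric, so P/T is constant: V₄ = V₃; P₄ = P₃·(T₄/T₃) = 36.10 atm.

P₄ ≈ 36.1 atm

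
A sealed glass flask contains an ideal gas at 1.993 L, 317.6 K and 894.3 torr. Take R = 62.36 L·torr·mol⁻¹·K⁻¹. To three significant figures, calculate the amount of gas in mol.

n ≈ 0.0900 mol

PV = nRT ⇒ n = PV/(RT) = (894.3 × 1.993) / (62.36 × 317.6)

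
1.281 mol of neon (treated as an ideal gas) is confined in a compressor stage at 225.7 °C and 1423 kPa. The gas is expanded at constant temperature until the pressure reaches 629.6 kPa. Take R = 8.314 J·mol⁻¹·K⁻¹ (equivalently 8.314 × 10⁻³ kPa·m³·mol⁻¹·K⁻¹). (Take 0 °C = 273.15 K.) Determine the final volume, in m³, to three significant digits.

Convert: T₁ = 498.8 K.
From PV = nRT: V₁ = nRT₁/P₁ = 0.003734 m³.
T constant ⇒ Boyle's law P V = const: T₂ = T₁; V₂ = V₁·(P₁/P₂) = 0.008438 m³.

V₂ ≈ 0.00844 m³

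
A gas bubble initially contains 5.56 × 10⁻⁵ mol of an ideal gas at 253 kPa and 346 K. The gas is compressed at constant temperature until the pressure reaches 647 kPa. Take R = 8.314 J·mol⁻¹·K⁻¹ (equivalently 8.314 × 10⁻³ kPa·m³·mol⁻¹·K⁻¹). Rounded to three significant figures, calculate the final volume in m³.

V₂ ≈ 2.47e-07 m³

From PV = nRT: V₁ = nRT₁/P₁ = 6.322e-07 m³.
T constant ⇒ Boyle's law P V = const: T₂ = T₁; V₂ = V₁·(P₁/P₂) = 2.472e-07 m³.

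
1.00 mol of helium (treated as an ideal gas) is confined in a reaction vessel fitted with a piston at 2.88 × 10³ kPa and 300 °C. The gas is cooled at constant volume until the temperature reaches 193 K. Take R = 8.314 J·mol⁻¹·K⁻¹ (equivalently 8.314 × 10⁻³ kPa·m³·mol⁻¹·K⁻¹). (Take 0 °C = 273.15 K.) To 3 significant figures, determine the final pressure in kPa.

P₂ ≈ 970 kPa

Convert: T₁ = 573.1 K.
From PV = nRT: V₁ = nRT₁/P₁ = 0.001655 m³.
V constant ⇒ P ∝ T: V₂ = V₁; P₂ = P₁·(T₂/T₁) = 969.8 kPa.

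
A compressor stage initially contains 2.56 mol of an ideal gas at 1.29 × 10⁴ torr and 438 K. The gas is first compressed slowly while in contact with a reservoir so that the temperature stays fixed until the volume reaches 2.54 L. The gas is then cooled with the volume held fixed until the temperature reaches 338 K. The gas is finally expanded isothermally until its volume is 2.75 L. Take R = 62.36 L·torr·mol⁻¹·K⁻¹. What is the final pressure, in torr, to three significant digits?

From PV = nRT: V₁ = nRT₁/P₁ = 5.420 L.
T constant ⇒ Boyle's law P V = const: T₂ = T₁; P₂ = P₁·(V₁/V₂) = 2.753e+04 torr.
Isochoric, so P/T is constant: V₃ = V₂; P₃ = P₂·(T₃/T₂) = 2.124e+04 torr.
T constant ⇒ Boyle's law P V = const: T₄ = T₃; P₄ = P₃·(V₃/V₄) = 1.962e+04 torr.

P₄ ≈ 1.96e+04 torr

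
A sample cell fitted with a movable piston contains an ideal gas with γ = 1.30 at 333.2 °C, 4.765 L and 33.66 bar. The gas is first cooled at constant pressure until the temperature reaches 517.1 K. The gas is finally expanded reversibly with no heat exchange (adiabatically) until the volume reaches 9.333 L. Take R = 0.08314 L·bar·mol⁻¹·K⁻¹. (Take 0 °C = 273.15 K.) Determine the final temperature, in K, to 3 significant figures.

Convert: T₁ = 606.3 K.
P constant ⇒ V ∝ T: P₂ = P₁; V₂ = V₁·(T₂/T₁) = 4.064 L.
Reversible adiabatic, γ = 1.30: T₃ = T₂·(V₂/V₃)^(γ−1) = 402.9 K; P₃ = P₂·(V₂/V₃)^γ = 11.42 bar.

T₃ ≈ 403 K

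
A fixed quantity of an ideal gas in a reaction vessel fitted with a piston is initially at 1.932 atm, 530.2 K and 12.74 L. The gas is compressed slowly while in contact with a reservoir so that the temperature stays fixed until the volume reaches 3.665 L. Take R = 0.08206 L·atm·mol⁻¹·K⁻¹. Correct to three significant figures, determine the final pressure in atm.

P₂ ≈ 6.72 atm

Isothermal, so P V is constant: T₂ = T₁; P₂ = P₁·(V₁/V₂) = 6.716 atm.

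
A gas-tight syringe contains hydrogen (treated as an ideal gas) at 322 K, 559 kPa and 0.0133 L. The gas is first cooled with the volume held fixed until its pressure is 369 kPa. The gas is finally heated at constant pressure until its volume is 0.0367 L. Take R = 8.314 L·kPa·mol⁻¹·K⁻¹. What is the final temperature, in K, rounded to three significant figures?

T₃ ≈ 587 K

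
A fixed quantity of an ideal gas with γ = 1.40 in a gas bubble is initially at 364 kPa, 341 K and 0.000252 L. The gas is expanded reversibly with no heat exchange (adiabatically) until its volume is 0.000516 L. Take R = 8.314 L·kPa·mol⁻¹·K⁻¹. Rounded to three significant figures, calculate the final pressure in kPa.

Adiabatic (γ = 1.40), T V^(γ−1) and P V^γ constant: T₂ = T₁·(V₁/V₂)^(γ−1) = 256.0 K; P₂ = P₁·(V₁/V₂)^γ = 133.5 kPa.

P₂ ≈ 133 kPa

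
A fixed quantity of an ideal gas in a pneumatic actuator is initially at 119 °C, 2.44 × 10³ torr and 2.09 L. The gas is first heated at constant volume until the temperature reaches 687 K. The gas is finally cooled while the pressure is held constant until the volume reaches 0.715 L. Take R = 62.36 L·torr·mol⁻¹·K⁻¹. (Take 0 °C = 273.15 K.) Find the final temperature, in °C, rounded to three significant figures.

T₃ ≈ -38.1 °C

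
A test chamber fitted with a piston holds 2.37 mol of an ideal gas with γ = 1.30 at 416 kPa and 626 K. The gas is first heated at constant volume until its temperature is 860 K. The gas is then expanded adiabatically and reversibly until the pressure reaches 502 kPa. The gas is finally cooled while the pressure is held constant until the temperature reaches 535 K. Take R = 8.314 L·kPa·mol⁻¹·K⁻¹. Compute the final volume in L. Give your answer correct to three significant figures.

V₄ ≈ 21.0 L

From PV = nRT: V₁ = nRT₁/P₁ = 29.65 L.
Isochoric, so P/T is constant: V₂ = V₁; P₂ = P₁·(T₂/T₁) = 571.5 kPa.
Reversible adiabatic, γ = 1.30: T₃ = T₂·(P₃/P₂)^((γ−1)/γ) = 834.6 K; V₃ = V₂·(P₂/P₃)^(1/γ) = 32.76 L.
Isobaric, so V/T is constant: P₄ = P₃; V₄ = V₃·(T₄/T₃) = 21.00 L.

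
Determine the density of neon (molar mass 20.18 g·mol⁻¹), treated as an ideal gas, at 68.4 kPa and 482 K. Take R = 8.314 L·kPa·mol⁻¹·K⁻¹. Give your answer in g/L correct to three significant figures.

ρ ≈ 0.344 g/L

ρ = PM/(RT) = (68.4 × 20.18) / (8.314 × 482.0)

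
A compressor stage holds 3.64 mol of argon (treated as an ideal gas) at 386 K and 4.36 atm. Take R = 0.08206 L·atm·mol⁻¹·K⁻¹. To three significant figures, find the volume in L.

V ≈ 26.4 L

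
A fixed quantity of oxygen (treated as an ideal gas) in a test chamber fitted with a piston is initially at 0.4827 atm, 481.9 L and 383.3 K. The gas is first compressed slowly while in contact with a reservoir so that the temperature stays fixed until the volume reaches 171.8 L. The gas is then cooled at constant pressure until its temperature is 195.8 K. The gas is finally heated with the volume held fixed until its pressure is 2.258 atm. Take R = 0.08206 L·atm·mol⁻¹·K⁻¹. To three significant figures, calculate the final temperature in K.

T₄ ≈ 327 K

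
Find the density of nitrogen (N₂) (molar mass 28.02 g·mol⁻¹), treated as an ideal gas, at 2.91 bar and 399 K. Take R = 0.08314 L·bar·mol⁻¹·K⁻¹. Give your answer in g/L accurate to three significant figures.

ρ ≈ 2.46 g/L

ρ = PM/(RT) = (2.91 × 28.02) / (0.08314 × 399.0)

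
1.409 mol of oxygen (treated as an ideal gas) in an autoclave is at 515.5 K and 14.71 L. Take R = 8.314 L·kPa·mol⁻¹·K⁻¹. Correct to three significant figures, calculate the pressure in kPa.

P ≈ 411 kPa

PV = nRT ⇒ P = nRT/V = (1.409 × 8.314 × 515.5) / 14.71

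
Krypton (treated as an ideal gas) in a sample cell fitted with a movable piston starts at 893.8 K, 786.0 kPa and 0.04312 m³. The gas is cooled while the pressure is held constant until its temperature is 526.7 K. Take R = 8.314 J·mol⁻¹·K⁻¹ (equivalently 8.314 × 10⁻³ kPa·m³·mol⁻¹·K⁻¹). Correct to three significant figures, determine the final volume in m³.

P constant ⇒ V ∝ T: P₂ = P₁; V₂ = V₁·(T₂/T₁) = 0.02541 m³.

V₂ ≈ 0.0254 m³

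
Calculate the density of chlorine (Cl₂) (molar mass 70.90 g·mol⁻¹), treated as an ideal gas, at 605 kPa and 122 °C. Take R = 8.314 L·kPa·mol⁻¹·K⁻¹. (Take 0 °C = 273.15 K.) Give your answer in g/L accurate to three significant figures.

ρ ≈ 13.1 g/L

ρ = PM/(RT) = (605 × 70.90) / (8.314 × 395.1)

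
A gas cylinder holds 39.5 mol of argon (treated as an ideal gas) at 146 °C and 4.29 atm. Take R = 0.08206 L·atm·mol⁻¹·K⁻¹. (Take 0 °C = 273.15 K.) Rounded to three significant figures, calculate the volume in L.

Convert: T = 419.15 K.
PV = nRT ⇒ V = nRT/P = (39.5 × 0.08206 × 419.15) / 4.29

V ≈ 317 L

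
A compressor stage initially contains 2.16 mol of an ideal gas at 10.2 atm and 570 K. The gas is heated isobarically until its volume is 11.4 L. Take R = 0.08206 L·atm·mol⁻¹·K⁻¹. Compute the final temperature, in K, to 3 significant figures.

T₂ ≈ 656 K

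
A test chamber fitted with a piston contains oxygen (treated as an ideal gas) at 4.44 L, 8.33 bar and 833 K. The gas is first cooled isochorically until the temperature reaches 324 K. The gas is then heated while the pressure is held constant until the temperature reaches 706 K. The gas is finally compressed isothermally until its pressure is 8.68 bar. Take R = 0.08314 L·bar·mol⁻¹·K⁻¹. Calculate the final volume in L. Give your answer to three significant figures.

V constant ⇒ P ∝ T: V₂ = V₁; P₂ = P₁·(T₂/T₁) = 3.240 bar.
P constant ⇒ V ∝ T: P₃ = P₂; V₃ = V₂·(T₃/T₂) = 9.675 L.
T constant ⇒ Boyle's law P V = const: T₄ = T₃; V₄ = V₃·(P₃/P₄) = 3.611 L.

V₄ ≈ 3.61 L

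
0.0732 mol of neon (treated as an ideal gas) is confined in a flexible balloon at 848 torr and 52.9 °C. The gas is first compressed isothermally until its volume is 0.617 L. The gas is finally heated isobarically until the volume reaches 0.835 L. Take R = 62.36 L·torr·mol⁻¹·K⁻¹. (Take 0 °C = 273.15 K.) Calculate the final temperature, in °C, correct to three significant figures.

T₃ ≈ 168 °C

Convert: T₁ = 326.0 K.
From PV = nRT: V₁ = nRT₁/P₁ = 1.755 L.
T constant ⇒ Boyle's law P V = const: T₂ = T₁; P₂ = P₁·(V₁/V₂) = 2412 torr.
P constant ⇒ V ∝ T: P₃ = P₂; T₃ = T₂·(V₃/V₂) = 441.3 K.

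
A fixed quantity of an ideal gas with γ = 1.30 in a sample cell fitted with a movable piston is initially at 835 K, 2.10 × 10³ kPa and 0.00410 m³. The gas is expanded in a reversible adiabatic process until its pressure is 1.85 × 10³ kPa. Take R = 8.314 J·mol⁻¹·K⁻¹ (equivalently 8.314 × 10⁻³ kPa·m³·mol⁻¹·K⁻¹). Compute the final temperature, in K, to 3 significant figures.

Reversible adiabatic, γ = 1.30: T₂ = T₁·(P₂/P₁)^((γ−1)/γ) = 810.9 K; V₂ = V₁·(P₁/P₂)^(1/γ) = 0.004520 m³.

T₂ ≈ 811 K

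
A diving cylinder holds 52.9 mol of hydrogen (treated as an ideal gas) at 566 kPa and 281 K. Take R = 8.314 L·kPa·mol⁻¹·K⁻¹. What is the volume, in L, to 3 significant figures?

PV = nRT ⇒ V = nRT/P = (52.9 × 8.314 × 281) / 566

V ≈ 218 L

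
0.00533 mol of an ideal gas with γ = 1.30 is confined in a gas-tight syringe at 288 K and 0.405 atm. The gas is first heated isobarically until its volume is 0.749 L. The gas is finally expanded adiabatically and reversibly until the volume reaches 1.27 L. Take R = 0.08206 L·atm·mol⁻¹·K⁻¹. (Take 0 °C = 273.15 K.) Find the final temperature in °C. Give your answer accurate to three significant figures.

T₃ ≈ 319 °C

From PV = nRT: V₁ = nRT₁/P₁ = 0.3110 L.
P constant ⇒ V ∝ T: P₂ = P₁; T₂ = T₁·(V₂/V₁) = 693.6 K.
Adiabatic (γ = 1.30), T V^(γ−1) and P V^γ constant: T₃ = T₂·(V₂/V₃)^(γ−1) = 591.9 K; P₃ = P₂·(V₂/V₃)^γ = 0.2039 atm.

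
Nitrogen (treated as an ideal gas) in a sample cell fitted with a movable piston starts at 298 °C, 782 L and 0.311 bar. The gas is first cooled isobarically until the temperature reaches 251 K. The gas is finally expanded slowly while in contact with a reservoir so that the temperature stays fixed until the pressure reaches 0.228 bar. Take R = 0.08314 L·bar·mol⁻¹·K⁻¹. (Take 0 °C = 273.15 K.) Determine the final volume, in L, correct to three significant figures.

Convert: T₁ = 571.1 K.
P constant ⇒ V ∝ T: P₂ = P₁; V₂ = V₁·(T₂/T₁) = 343.7 L.
Isothermal, so P V is constant: T₃ = T₂; V₃ = V₂·(P₂/P₃) = 468.8 L.

V₃ ≈ 469 L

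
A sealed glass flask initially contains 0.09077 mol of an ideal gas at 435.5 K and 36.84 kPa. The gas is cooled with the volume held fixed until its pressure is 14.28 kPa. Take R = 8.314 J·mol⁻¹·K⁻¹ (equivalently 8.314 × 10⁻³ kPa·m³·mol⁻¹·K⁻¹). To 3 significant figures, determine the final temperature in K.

From PV = nRT: V₁ = nRT₁/P₁ = 0.008921 m³.
V constant ⇒ P ∝ T: V₂ = V₁; T₂ = T₁·(P₂/P₁) = 168.8 K.

T₂ ≈ 169 K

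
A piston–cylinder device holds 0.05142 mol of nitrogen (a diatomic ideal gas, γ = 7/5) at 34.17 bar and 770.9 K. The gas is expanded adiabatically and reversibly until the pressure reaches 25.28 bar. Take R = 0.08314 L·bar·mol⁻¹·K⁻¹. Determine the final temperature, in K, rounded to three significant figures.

T₂ ≈ 707 K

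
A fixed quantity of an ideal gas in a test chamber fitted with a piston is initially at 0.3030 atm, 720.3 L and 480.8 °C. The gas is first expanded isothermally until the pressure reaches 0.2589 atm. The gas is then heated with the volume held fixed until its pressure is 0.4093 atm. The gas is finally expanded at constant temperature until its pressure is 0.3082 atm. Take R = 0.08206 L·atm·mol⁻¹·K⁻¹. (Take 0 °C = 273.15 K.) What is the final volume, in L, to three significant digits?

V₄ ≈ 1.12e+03 L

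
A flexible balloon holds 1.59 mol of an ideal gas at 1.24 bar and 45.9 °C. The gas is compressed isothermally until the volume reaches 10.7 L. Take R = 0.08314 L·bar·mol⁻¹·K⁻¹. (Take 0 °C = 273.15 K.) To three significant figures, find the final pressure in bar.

Convert: T₁ = 319.0 K.
From PV = nRT: V₁ = nRT₁/P₁ = 34.01 L.
T constant ⇒ Boyle's law P V = const: T₂ = T₁; P₂ = P₁·(V₁/V₂) = 3.942 bar.

P₂ ≈ 3.94 bar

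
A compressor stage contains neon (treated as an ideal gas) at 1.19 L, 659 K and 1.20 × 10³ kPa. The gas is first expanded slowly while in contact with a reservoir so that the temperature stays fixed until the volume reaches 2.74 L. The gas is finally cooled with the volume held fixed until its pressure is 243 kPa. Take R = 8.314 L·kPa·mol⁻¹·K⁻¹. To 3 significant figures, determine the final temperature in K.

T constant ⇒ Boyle's law P V = const: T₂ = T₁; P₂ = P₁·(V₁/V₂) = 521.2 kPa.
Isochoric, so P/T is constant: V₃ = V₂; T₃ = T₂·(P₃/P₂) = 307.3 K.

T₃ ≈ 307 K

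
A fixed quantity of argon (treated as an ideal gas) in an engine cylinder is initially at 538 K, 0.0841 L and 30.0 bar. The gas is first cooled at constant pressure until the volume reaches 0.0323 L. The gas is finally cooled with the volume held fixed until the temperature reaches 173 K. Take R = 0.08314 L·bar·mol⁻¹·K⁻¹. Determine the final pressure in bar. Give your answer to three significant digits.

P constant ⇒ V ∝ T: P₂ = P₁; T₂ = T₁·(V₂/V₁) = 206.6 K.
V constant ⇒ P ∝ T: V₃ = V₂; P₃ = P₂·(T₃/T₂) = 25.12 bar.

P₃ ≈ 25.1 bar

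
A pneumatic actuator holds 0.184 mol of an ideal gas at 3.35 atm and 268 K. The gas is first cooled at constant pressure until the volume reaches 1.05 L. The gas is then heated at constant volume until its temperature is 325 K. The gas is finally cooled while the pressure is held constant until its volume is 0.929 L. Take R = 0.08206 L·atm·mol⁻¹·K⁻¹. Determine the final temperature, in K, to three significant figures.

T₄ ≈ 288 K

From PV = nRT: V₁ = nRT₁/P₁ = 1.208 L.
P constant ⇒ V ∝ T: P₂ = P₁; T₂ = T₁·(V₂/V₁) = 233.0 K.
V constant ⇒ P ∝ T: V₃ = V₂; P₃ = P₂·(T₃/T₂) = 4.674 atm.
P constant ⇒ V ∝ T: P₄ = P₃; T₄ = T₃·(V₄/V₃) = 287.5 K.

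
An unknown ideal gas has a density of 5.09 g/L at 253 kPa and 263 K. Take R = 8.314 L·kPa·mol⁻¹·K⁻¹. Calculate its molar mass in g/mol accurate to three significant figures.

M ≈ 44.0 g/mol

ρ = PM/(RT) ⇒ M = ρRT/P = (5.09 × 8.314 × 263.0) / 253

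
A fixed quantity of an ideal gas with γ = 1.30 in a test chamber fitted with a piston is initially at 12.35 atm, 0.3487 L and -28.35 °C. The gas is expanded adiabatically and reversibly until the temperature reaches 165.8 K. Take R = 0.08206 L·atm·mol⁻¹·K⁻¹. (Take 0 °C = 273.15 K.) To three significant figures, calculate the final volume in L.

V₂ ≈ 1.28 L

Convert: T₁ = 244.8 K.
Reversible adiabatic, γ = 1.30: P₂ = P₁·(T₂/T₁)^(γ/(γ−1)) = 2.282 atm; V₂ = V₁·(T₁/T₂)^(1/(γ−1)) = 1.278 L.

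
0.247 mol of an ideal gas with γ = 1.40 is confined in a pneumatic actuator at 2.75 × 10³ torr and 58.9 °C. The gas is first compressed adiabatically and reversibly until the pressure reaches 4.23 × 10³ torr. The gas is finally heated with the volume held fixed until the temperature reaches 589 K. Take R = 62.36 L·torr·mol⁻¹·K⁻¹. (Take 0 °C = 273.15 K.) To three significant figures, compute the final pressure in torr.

P₃ ≈ 6.63e+03 torr

Convert: T₁ = 332.0 K.
From PV = nRT: V₁ = nRT₁/P₁ = 1.860 L.
Reversible adiabatic, γ = 1.40: T₂ = T₁·(P₂/P₁)^((γ−1)/γ) = 375.5 K; V₂ = V₁·(P₁/P₂)^(1/γ) = 1.367 L.
V constant ⇒ P ∝ T: V₃ = V₂; P₃ = P₂·(T₃/T₂) = 6635 torr.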